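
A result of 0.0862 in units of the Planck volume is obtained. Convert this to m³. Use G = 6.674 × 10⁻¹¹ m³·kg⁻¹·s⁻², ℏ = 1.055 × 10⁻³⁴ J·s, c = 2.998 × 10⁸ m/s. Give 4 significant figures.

3.641 × 10⁻¹⁰⁶ m³

One Planck volume: V_P = (ℏG/c³)^(3/2) = 4.224 × 10⁻¹⁰⁵ m³.
0.0862 × 4.224 × 10⁻¹⁰⁵ m³ = 3.641 × 10⁻¹⁰⁶ m³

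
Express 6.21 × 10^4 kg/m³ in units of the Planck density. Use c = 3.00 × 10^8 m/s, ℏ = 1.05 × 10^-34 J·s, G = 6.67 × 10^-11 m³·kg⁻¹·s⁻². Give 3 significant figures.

1.19 × 10^-92

Planck density: ρ_P = c⁵/(ℏG²) = 5.20 × 10^96 kg/m³.
6.21 × 10^4 / 5.20 × 10^96 = 1.19 × 10^-92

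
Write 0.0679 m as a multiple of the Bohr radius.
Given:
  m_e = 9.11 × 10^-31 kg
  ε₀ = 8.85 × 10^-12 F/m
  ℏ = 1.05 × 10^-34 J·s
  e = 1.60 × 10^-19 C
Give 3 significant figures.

1.29 × 10^9

Bohr radius: a₀ = 4πε₀ℏ²/(m_e e²) = 5.26 × 10^-11 m.
0.0679 / 5.26 × 10^-11 = 1.29 × 10^9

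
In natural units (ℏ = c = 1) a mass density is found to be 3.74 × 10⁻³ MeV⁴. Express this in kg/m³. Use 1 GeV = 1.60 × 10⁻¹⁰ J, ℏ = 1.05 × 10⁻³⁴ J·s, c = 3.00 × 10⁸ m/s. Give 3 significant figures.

8.71 × 10⁵ kg/m³

Mass density is [E]/(c²[L]³) = [E]⁴/(ℏ³c⁵).
1 GeV⁴ → 1/(ℏ³c⁵) × (1 GeV in J)⁴ = 2.33 × 10²⁰ kg/m³.
Convert the energy scale: 3.74 × 10⁻³ MeV⁴ = 3.74 × 10⁻¹⁵ GeV⁴.
Result: 3.74 × 10⁻¹⁵ × 2.33 × 10²⁰ = 8.71 × 10⁵ kg/m³.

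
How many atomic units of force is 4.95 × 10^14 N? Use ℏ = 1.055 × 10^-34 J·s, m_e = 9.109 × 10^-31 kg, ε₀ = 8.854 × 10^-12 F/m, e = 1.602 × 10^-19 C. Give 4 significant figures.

6.022 × 10^21

atomic unit of force: F_au = E_h/a₀ = m_e²e⁶/((4πε₀)³ℏ⁴) = 8.220 × 10^-8 N.
4.95 × 10^14 / 8.220 × 10^-8 = 6.022 × 10^21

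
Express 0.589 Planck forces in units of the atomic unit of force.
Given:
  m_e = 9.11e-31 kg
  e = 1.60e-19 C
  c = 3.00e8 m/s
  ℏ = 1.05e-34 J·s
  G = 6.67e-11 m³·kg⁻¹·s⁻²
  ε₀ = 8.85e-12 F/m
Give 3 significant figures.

8.59e50

Planck force: F_P = c⁴/G = 1.21e44 N
atomic unit of force: F_au = E_h/a₀ = m_e²e⁶/((4πε₀)³ℏ⁴) = 8.33e-8 N
0.589 × 1.21e44 / 8.33e-8 = 8.59e50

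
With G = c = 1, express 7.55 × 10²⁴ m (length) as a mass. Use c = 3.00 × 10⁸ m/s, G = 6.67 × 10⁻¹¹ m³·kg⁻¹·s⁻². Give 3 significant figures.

1.02 × 10⁵² kg

Length → mass via c²/G.
7.55 × 10²⁴ m × (c²/G) = 1.02 × 10⁵² kg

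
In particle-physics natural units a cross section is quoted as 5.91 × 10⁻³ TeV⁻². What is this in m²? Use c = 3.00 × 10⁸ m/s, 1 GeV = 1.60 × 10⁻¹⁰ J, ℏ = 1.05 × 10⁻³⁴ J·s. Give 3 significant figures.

2.29 × 10⁻⁴⁰ m²

Area is [L]² = [E]⁻²·(ℏc)²; restore (ℏc)².
1 GeV⁻² → (ℏc)² × (1 GeV in J)⁻² = 3.88 × 10⁻³² m².
Convert the energy scale: 5.91 × 10⁻³ TeV⁻² = 5.91 × 10⁻⁹ GeV⁻².
Result: 5.91 × 10⁻⁹ × 3.88 × 10⁻³² = 2.29 × 10⁻⁴⁰ m².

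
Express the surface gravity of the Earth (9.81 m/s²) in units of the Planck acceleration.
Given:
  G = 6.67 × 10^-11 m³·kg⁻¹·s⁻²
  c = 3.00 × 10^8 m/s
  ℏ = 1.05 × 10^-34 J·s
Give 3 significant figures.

1.76 × 10^-51

Planck acceleration: a_P = √(c⁷/(ℏG)) = 5.59 × 10^51 m/s².
9.81 / 5.59 × 10^51 = 1.76 × 10^-51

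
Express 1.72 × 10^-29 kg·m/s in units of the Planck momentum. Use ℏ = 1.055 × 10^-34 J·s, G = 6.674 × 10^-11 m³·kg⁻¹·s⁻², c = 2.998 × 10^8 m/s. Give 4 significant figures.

Planck momentum: p_P = √(ℏc³/G) = 6.527 kg·m/s.
1.72 × 10^-29 / 6.527 = 2.635 × 10^-30

2.635 × 10^-30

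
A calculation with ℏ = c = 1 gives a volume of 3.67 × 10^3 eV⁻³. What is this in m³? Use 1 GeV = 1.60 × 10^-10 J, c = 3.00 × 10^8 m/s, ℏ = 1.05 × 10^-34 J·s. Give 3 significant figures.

2.80 × 10^-17 m³

Volume is [L]³ = [E]⁻³·(ℏc)³.
1 GeV⁻³ → (ℏc)³ × (1 GeV in J)⁻³ = 7.63 × 10^-48 m³.
Convert the energy scale: 3.67 × 10^3 eV⁻³ = 3.67 × 10^30 GeV⁻³.
Result: 3.67 × 10^30 × 7.63 × 10^-48 = 2.80 × 10^-17 m³.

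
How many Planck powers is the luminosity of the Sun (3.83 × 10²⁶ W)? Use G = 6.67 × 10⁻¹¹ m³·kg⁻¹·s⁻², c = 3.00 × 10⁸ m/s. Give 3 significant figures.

1.05 × 10⁻²⁶

Planck power: P_P = c⁵/G = 3.64 × 10⁵² W.
3.83 × 10²⁶ / 3.64 × 10⁵² = 1.05 × 10⁻²⁶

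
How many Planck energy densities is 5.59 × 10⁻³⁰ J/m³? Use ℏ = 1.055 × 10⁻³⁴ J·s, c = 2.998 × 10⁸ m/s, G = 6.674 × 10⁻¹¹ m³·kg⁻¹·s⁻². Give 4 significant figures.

1.207 × 10⁻¹⁴³

Planck energy density: u_P = c⁷/(ℏG²) = 4.632 × 10¹¹³ J/m³.
5.59 × 10⁻³⁰ / 4.632 × 10¹¹³ = 1.207 × 10⁻¹⁴³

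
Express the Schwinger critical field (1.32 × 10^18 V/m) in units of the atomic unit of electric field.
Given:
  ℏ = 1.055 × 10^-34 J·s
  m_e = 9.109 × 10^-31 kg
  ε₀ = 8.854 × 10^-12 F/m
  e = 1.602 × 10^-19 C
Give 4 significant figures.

atomic unit of electric field: E_au = E_h/(e a₀) = m_e²e⁵/((4πε₀)³ℏ⁴) = 5.131 × 10^11 V/m.
1.32 × 10^18 / 5.131 × 10^11 = 2.573 × 10^6

2.573 × 10^6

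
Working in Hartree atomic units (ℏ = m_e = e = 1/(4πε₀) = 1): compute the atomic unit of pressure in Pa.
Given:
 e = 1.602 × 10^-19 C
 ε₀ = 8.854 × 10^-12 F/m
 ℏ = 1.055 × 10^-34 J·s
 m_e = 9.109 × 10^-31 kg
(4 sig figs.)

2.929 × 10^13 Pa

The unique combination of the constants set to 1 with dimensions of pressure is P_au = E_h/a₀³ = m_e⁴e¹⁰/((4πε₀)⁵ℏ⁸).
E_h = 4.354 × 10^-18 J
a₀ = 5.297 × 10^-11 m
E_h/a₀³ = 2.929 × 10^13 Pa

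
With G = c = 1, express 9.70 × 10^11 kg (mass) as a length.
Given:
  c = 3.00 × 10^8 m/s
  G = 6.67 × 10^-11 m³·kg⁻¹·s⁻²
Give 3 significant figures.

7.19 × 10^-16 m

In G = c = 1 units mass has dimensions of length; the conversion factor is G/c².
9.70 × 10^11 kg × (G/c²) = 7.19 × 10^-16 m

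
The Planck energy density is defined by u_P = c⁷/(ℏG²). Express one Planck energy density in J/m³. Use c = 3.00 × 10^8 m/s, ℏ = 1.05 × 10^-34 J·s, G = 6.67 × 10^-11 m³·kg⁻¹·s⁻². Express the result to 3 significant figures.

u_P = c⁷/(ℏG²)
  = 2.19 × 10^59 / 4.67 × 10^-55
  = 4.68 × 10^113 J/m³

4.68 × 10^113 J/m³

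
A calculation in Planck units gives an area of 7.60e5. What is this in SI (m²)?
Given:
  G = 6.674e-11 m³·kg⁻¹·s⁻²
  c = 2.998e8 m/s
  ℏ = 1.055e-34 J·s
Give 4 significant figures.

One Planck area: A_P = ℏG/c³ = 2.613e-70 m².
7.60e5 × 2.613e-70 m² = 1.986e-64 m²

1.986e-64 m²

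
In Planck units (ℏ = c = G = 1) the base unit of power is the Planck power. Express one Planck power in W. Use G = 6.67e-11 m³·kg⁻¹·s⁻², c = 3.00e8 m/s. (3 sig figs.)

P_P = c⁵/G
  = 2.43e42 / 6.67e-11
  = 3.64e52 W

3.64e52 W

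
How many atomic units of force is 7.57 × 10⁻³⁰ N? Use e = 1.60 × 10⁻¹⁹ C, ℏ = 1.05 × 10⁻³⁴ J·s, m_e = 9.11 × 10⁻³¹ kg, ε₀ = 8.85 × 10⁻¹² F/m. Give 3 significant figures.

atomic unit of force: F_au = E_h/a₀ = m_e²e⁶/((4πε₀)³ℏ⁴) = 8.33 × 10⁻⁸ N.
7.57 × 10⁻³⁰ / 8.33 × 10⁻⁸ = 9.09 × 10⁻²³

9.09 × 10⁻²³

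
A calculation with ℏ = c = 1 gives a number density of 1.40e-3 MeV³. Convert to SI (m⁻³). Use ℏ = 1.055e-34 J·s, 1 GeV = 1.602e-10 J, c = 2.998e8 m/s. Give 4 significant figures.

Number density is [L]⁻³ = [E]³/(ℏc)³.
1 GeV³ → 1/(ℏc)³ × (1 GeV in J)³ = 1.299e47 m⁻³.
Convert the energy scale: 1.40e-3 MeV³ = 1.40e-12 GeV³.
Result: 1.40e-12 × 1.299e47 = 1.819e35 m⁻³.

1.819e35 m⁻³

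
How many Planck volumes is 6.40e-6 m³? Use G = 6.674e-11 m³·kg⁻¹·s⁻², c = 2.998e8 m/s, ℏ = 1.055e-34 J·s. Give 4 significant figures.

Planck volume: V_P = (ℏG/c³)^(3/2) = 4.224e-105 m³.
6.40e-6 / 4.224e-105 = 1.515e99

1.515e99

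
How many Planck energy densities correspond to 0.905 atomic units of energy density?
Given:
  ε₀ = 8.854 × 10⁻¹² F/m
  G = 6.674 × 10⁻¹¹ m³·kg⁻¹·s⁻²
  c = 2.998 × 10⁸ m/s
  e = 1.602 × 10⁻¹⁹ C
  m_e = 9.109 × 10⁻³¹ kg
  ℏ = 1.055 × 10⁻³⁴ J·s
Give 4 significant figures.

5.723 × 10⁻¹⁰¹

atomic unit of energy density: u_au = E_h/a₀³ = m_e⁴e¹⁰/((4πε₀)⁵ℏ⁸) = 2.929 × 10¹³ J/m³
Planck energy density: u_P = c⁷/(ℏG²) = 4.632 × 10¹¹³ J/m³
0.905 × 2.929 × 10¹³ / 4.632 × 10¹¹³ = 5.723 × 10⁻¹⁰¹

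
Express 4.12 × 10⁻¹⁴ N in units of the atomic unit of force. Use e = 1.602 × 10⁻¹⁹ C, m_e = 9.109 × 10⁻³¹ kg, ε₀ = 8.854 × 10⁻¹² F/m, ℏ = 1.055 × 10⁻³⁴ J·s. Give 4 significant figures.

5.012 × 10⁻⁷

atomic unit of force: F_au = E_h/a₀ = m_e²e⁶/((4πε₀)³ℏ⁴) = 8.220 × 10⁻⁸ N.
4.12 × 10⁻¹⁴ / 8.220 × 10⁻⁸ = 5.012 × 10⁻⁷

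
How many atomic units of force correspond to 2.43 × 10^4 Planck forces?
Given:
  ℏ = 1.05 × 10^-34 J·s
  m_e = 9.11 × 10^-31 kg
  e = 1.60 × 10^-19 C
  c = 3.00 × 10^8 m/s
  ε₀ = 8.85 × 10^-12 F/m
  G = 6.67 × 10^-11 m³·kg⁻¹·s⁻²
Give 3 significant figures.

3.54 × 10^55

Planck force: F_P = c⁴/G = 1.21 × 10^44 N
atomic unit of force: F_au = E_h/a₀ = m_e²e⁶/((4πε₀)³ℏ⁴) = 8.33 × 10^-8 N
2.43 × 10^4 × 1.21 × 10^44 / 8.33 × 10^-8 = 3.54 × 10^55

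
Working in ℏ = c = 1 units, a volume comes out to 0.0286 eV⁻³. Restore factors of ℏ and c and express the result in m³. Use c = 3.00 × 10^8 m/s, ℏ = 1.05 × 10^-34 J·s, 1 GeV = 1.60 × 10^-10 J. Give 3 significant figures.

Volume is [L]³ = [E]⁻³·(ℏc)³.
1 GeV⁻³ → (ℏc)³ × (1 GeV in J)⁻³ = 7.63 × 10^-48 m³.
Convert the energy scale: 0.0286 eV⁻³ = 2.86 × 10^25 GeV⁻³.
Result: 2.86 × 10^25 × 7.63 × 10^-48 = 2.18 × 10^-22 m³.

2.18 × 10^-22 m³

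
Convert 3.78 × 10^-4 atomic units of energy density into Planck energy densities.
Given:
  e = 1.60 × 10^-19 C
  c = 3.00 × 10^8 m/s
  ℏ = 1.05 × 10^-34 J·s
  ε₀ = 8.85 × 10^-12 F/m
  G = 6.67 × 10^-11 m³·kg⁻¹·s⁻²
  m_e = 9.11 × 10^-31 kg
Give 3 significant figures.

atomic unit of energy density: u_au = E_h/a₀³ = m_e⁴e¹⁰/((4πε₀)⁵ℏ⁸) = 3.01 × 10^13 J/m³
Planck energy density: u_P = c⁷/(ℏG²) = 4.68 × 10^113 J/m³
3.78 × 10^-4 × 3.01 × 10^13 / 4.68 × 10^113 = 2.43 × 10^-104

2.43 × 10^-104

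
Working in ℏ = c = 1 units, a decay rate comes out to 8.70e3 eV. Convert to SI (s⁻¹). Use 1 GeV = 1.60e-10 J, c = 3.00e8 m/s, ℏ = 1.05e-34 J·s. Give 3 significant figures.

A rate is [E]/ℏ; divide by ℏ.
1 GeV → 1/ℏ × (1 GeV in J) = 1.52e24 s⁻¹.
Convert the energy scale: 8.70e3 eV = 8.70e-6 GeV.
Result: 8.70e-6 × 1.52e24 = 1.33e19 s⁻¹.

1.33e19 s⁻¹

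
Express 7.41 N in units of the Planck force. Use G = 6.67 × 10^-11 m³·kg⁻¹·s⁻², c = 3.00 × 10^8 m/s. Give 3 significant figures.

Planck force: F_P = c⁴/G = 1.21 × 10^44 N.
7.41 / 1.21 × 10^44 = 6.10 × 10^-44

6.10 × 10^-44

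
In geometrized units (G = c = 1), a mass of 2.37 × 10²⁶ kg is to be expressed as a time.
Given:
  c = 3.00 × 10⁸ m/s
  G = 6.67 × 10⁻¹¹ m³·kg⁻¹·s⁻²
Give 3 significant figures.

Mass → time via G/c³.
2.37 × 10²⁶ kg × (G/c³) = 5.85 × 10⁻¹⁰ s

5.85 × 10⁻¹⁰ s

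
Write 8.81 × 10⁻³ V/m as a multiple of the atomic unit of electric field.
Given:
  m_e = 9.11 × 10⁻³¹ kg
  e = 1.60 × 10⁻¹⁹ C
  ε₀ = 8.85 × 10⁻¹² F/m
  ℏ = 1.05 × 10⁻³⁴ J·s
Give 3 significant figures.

1.69 × 10⁻¹⁴

atomic unit of electric field: E_au = E_h/(e a₀) = m_e²e⁵/((4πε₀)³ℏ⁴) = 5.20 × 10¹¹ V/m.
8.81 × 10⁻³ / 5.20 × 10¹¹ = 1.69 × 10⁻¹⁴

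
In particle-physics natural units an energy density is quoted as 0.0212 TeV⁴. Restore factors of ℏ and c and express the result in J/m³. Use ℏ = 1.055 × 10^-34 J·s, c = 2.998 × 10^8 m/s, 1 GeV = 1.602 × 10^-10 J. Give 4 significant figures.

4.413 × 10^47 J/m³

[E]/[L]³ = [E]⁴/(ℏc)³; restore (ℏc)⁻³.
1 GeV⁴ → 1/(ℏc)³ × (1 GeV in J)⁴ = 2.082 × 10^37 J/m³.
Convert the energy scale: 0.0212 TeV⁴ = 2.12 × 10^10 GeV⁴.
Result: 2.12 × 10^10 × 2.082 × 10^37 = 4.413 × 10^47 J/m³.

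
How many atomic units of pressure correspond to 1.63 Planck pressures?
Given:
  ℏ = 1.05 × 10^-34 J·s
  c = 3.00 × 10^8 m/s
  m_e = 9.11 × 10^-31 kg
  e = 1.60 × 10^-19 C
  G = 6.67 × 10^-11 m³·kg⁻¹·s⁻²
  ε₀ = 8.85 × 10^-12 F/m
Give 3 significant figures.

2.53 × 10^100

Planck pressure: p_P = c⁷/(ℏG²) = 4.68 × 10^113 Pa
atomic unit of pressure: P_au = E_h/a₀³ = m_e⁴e¹⁰/((4πε₀)⁵ℏ⁸) = 3.01 × 10^13 Pa
1.63 × 4.68 × 10^113 / 3.01 × 10^13 = 2.53 × 10^100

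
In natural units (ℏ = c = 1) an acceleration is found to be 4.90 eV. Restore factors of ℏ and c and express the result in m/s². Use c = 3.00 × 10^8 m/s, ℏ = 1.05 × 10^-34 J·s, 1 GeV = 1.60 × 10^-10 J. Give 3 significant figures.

2.24 × 10^24 m/s²

Acceleration is [L]/[T]² = c·[E]/ℏ.
1 GeV → c/ℏ × (1 GeV in J) = 4.57 × 10^32 m/s².
Convert the energy scale: 4.90 eV = 4.90 × 10^-9 GeV.
Result: 4.90 × 10^-9 × 4.57 × 10^32 = 2.24 × 10^24 m/s².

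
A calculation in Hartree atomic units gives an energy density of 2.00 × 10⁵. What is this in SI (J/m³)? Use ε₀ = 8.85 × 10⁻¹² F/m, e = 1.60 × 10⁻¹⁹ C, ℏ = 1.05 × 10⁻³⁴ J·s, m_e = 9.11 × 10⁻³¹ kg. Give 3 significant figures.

One atomic unit of energy density: u_au = E_h/a₀³ = m_e⁴e¹⁰/((4πε₀)⁵ℏ⁸) = 3.01 × 10¹³ J/m³.
2.00 × 10⁵ × 3.01 × 10¹³ J/m³ = 6.03 × 10¹⁸ J/m³

6.03 × 10¹⁸ J/m³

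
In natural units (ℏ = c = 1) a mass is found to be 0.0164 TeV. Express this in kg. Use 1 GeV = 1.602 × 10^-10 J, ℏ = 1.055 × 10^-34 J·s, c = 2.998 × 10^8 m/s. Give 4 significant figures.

2.923 × 10^-26 kg

Mass is [E]/c²; divide by c².
1 GeV → 1/c² × (1 GeV in J) = 1.782 × 10^-27 kg.
Convert the energy scale: 0.0164 TeV = 16.4 GeV.
Result: 16.4 × 1.782 × 10^-27 = 2.923 × 10^-26 kg.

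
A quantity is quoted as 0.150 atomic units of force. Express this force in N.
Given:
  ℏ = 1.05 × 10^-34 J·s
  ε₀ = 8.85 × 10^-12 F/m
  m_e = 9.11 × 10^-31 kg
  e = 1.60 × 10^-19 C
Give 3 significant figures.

1.25 × 10^-8 N

One atomic unit of force: F_au = E_h/a₀ = m_e²e⁶/((4πε₀)³ℏ⁴) = 8.33 × 10^-8 N.
0.150 × 8.33 × 10^-8 N = 1.25 × 10^-8 N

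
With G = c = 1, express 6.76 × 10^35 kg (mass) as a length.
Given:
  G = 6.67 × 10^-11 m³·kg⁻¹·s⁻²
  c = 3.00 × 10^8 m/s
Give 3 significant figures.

5.01 × 10^8 m

In G = c = 1 units mass has dimensions of length; the conversion factor is G/c².
6.76 × 10^35 kg × (G/c²) = 5.01 × 10^8 m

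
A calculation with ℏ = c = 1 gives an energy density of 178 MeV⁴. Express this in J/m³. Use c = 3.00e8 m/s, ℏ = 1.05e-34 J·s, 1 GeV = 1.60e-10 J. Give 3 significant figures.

3.73e27 J/m³

[E]/[L]³ = [E]⁴/(ℏc)³; restore (ℏc)⁻³.
1 GeV⁴ → 1/(ℏc)³ × (1 GeV in J)⁴ = 2.10e37 J/m³.
Convert the energy scale: 178 MeV⁴ = 1.78e-10 GeV⁴.
Result: 1.78e-10 × 2.10e37 = 3.73e27 J/m³.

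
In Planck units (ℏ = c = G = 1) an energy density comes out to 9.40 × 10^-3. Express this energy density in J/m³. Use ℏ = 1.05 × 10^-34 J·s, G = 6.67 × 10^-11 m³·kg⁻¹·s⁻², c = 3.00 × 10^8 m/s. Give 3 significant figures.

One Planck energy density: u_P = c⁷/(ℏG²) = 4.68 × 10^113 J/m³.
9.40 × 10^-3 × 4.68 × 10^113 J/m³ = 4.40 × 10^111 J/m³

4.40 × 10^111 J/m³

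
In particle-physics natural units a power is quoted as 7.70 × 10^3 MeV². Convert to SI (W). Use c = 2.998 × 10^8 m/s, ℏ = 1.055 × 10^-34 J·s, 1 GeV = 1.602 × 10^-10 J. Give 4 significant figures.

1.873 × 10^12 W

Power is [E]/[T] = [E]²/ℏ.
1 GeV² → 1/ℏ × (1 GeV in J)² = 2.433 × 10^14 W.
Convert the energy scale: 7.70 × 10^3 MeV² = 7.70 × 10^-3 GeV².
Result: 7.70 × 10^-3 × 2.433 × 10^14 = 1.873 × 10^12 W.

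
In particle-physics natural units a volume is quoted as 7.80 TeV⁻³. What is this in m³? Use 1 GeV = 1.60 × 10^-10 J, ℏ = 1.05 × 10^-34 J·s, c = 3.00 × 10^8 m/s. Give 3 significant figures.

5.95 × 10^-56 m³

Volume is [L]³ = [E]⁻³·(ℏc)³.
1 GeV⁻³ → (ℏc)³ × (1 GeV in J)⁻³ = 7.63 × 10^-48 m³.
Convert the energy scale: 7.80 TeV⁻³ = 7.80 × 10^-9 GeV⁻³.
Result: 7.80 × 10^-9 × 7.63 × 10^-48 = 5.95 × 10^-56 m³.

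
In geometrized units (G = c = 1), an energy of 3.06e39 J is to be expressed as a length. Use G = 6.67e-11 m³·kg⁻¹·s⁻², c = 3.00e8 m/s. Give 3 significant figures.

2.52e-5 m

Energy → length via G/c⁴.
3.06e39 J × (G/c⁴) = 2.52e-5 m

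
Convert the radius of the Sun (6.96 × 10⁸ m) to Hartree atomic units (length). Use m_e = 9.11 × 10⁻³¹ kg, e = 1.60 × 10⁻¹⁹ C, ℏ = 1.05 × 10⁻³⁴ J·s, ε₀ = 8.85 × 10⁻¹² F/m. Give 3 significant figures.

Bohr radius: a₀ = 4πε₀ℏ²/(m_e e²) = 5.26 × 10⁻¹¹ m.
6.96 × 10⁸ / 5.26 × 10⁻¹¹ = 1.32 × 10¹⁹

1.32 × 10¹⁹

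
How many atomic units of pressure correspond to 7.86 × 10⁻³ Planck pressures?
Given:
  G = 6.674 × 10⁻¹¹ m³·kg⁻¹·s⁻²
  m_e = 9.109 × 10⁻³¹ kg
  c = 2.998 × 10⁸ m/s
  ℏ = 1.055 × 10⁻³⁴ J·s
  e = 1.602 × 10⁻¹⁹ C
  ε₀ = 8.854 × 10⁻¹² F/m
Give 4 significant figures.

Planck pressure: p_P = c⁷/(ℏG²) = 4.632 × 10¹¹³ Pa
atomic unit of pressure: P_au = E_h/a₀³ = m_e⁴e¹⁰/((4πε₀)⁵ℏ⁸) = 2.929 × 10¹³ Pa
7.86 × 10⁻³ × 4.632 × 10¹¹³ / 2.929 × 10¹³ = 1.243 × 10⁹⁸

1.243 × 10⁹⁸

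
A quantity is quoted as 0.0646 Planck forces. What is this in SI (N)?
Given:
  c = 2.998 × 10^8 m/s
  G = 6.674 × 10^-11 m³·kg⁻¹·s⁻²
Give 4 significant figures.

One Planck force: F_P = c⁴/G = 1.210 × 10^44 N.
0.0646 × 1.210 × 10^44 N = 7.819 × 10^42 N

7.819 × 10^42 N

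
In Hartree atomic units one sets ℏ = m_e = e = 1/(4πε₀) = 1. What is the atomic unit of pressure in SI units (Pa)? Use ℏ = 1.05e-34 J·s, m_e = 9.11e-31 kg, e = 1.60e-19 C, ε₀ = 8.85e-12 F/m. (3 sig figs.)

P_au = E_h/a₀³ = m_e⁴e¹⁰/((4πε₀)⁵ℏ⁸)
E_h = 4.38e-18 J
a₀ = 5.26e-11 m
E_h/a₀³ = 3.01e13 Pa

3.01e13 Pa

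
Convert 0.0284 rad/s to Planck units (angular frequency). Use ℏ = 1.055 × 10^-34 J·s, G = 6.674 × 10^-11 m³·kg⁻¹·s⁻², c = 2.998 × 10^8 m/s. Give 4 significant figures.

Planck angular frequency: ω_P = √(c⁵/(ℏG)) = 1.855 × 10^43 rad/s.
0.0284 / 1.855 × 10^43 = 1.531 × 10^-45

1.531 × 10^-45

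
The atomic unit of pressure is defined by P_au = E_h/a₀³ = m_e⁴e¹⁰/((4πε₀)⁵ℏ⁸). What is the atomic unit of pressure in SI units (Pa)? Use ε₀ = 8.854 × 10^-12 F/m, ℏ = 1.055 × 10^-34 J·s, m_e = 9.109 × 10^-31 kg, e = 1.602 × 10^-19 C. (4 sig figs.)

2.929 × 10^13 Pa

P_au = E_h/a₀³ = m_e⁴e¹⁰/((4πε₀)⁵ℏ⁸)
E_h = 4.354 × 10^-18 J
a₀ = 5.297 × 10^-11 m
E_h/a₀³ = 2.929 × 10^13 Pa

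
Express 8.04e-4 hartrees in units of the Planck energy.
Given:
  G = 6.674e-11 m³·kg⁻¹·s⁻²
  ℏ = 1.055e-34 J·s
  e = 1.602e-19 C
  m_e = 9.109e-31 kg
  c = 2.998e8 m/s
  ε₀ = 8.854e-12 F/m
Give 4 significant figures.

1.789e-30

hartree: E_h = m_e e⁴/(4πε₀ℏ)² = 4.354e-18 J
Planck energy: E_P = √(ℏc⁵/G) = 1.957e9 J
8.04e-4 × 4.354e-18 / 1.957e9 = 1.789e-30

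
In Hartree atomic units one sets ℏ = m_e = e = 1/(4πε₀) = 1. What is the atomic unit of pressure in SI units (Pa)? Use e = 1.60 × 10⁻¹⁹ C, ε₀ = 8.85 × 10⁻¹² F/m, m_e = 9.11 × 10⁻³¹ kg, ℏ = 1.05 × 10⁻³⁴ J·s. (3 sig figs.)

3.01 × 10¹³ Pa

P_au = E_h/a₀³ = m_e⁴e¹⁰/((4πε₀)⁵ℏ⁸)
E_h = 4.38 × 10⁻¹⁸ J
a₀ = 5.26 × 10⁻¹¹ m
E_h/a₀³ = 3.01 × 10¹³ Pa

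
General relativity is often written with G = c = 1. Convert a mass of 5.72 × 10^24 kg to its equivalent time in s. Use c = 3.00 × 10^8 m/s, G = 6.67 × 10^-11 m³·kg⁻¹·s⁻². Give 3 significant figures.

Mass → time via G/c³.
5.72 × 10^24 kg × (G/c³) = 1.41 × 10^-11 s

1.41 × 10^-11 s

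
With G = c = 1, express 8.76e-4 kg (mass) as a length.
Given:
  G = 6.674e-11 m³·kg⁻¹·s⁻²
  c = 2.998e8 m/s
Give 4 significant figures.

In G = c = 1 units mass has dimensions of length; the conversion factor is G/c².
8.76e-4 kg × (G/c²) = 6.505e-31 m

6.505e-31 m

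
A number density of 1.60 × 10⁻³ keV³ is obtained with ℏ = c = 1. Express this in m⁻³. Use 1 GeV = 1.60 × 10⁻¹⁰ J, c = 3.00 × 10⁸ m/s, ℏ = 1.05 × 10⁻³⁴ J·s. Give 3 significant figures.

Number density is [L]⁻³ = [E]³/(ℏc)³.
1 GeV³ → 1/(ℏc)³ × (1 GeV in J)³ = 1.31 × 10⁴⁷ m⁻³.
Convert the energy scale: 1.60 × 10⁻³ keV³ = 1.60 × 10⁻²¹ GeV³.
Result: 1.60 × 10⁻²¹ × 1.31 × 10⁴⁷ = 2.10 × 10²⁶ m⁻³.

2.10 × 10²⁶ m⁻³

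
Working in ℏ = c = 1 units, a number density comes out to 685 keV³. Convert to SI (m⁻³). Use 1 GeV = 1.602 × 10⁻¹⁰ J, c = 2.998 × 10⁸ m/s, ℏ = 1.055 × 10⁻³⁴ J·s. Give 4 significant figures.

8.901 × 10³¹ m⁻³

Number density is [L]⁻³ = [E]³/(ℏc)³.
1 GeV³ → 1/(ℏc)³ × (1 GeV in J)³ = 1.299 × 10⁴⁷ m⁻³.
Convert the energy scale: 685 keV³ = 6.85 × 10⁻¹⁶ GeV³.
Result: 6.85 × 10⁻¹⁶ × 1.299 × 10⁴⁷ = 8.901 × 10³¹ m⁻³.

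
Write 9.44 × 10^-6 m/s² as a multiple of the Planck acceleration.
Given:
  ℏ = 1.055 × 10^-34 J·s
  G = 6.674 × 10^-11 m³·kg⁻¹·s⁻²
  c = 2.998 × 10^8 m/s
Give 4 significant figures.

1.698 × 10^-57

Planck acceleration: a_P = √(c⁷/(ℏG)) = 5.560 × 10^51 m/s².
9.44 × 10^-6 / 5.560 × 10^51 = 1.698 × 10^-57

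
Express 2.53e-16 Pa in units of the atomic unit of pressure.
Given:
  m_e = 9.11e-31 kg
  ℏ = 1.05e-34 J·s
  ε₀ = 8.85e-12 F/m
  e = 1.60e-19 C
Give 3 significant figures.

atomic unit of pressure: P_au = E_h/a₀³ = m_e⁴e¹⁰/((4πε₀)⁵ℏ⁸) = 3.01e13 Pa.
2.53e-16 / 3.01e13 = 8.40e-30

8.40e-30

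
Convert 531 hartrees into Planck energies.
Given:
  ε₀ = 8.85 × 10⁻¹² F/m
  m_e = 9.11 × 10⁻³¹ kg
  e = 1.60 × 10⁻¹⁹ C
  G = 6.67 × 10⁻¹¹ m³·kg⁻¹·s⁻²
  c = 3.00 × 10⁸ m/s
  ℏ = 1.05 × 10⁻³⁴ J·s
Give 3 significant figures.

1.19 × 10⁻²⁴

hartree: E_h = m_e e⁴/(4πε₀ℏ)² = 4.38 × 10⁻¹⁸ J
Planck energy: E_P = √(ℏc⁵/G) = 1.96 × 10⁹ J
531 × 4.38 × 10⁻¹⁸ / 1.96 × 10⁹ = 1.19 × 10⁻²⁴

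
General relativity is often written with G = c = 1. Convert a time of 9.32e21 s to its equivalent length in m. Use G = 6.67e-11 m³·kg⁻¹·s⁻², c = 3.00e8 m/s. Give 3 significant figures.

Time → length via c.
9.32e21 s × (c) = 2.80e30 m

2.80e30 m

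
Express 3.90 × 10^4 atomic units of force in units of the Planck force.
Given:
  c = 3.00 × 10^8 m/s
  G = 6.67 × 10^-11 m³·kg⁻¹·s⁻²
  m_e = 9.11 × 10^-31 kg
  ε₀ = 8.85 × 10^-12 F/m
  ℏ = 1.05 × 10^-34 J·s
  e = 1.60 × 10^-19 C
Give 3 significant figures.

2.67 × 10^-47

atomic unit of force: F_au = E_h/a₀ = m_e²e⁶/((4πε₀)³ℏ⁴) = 8.33 × 10^-8 N
Planck force: F_P = c⁴/G = 1.21 × 10^44 N
3.90 × 10^4 × 8.33 × 10^-8 / 1.21 × 10^44 = 2.67 × 10^-47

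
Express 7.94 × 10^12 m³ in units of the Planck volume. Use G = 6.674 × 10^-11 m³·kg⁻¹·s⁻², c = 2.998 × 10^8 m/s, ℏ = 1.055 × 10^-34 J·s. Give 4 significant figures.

1.880 × 10^117

Planck volume: V_P = (ℏG/c³)^(3/2) = 4.224 × 10^-105 m³.
7.94 × 10^12 / 4.224 × 10^-105 = 1.880 × 10^117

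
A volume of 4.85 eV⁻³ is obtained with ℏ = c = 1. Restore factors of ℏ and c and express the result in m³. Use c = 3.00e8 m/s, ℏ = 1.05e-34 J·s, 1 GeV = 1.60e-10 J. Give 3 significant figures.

3.70e-20 m³

Volume is [L]³ = [E]⁻³·(ℏc)³.
1 GeV⁻³ → (ℏc)³ × (1 GeV in J)⁻³ = 7.63e-48 m³.
Convert the energy scale: 4.85 eV⁻³ = 4.85e27 GeV⁻³.
Result: 4.85e27 × 7.63e-48 = 3.70e-20 m³.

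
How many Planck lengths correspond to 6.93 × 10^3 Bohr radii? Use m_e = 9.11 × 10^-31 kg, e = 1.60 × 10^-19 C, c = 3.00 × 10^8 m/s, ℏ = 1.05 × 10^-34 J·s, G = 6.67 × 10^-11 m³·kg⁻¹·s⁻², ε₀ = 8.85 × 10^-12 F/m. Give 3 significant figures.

2.26 × 10^28

Bohr radius: a₀ = 4πε₀ℏ²/(m_e e²) = 5.26 × 10^-11 m
Planck length: ℓ_P = √(ℏG/c³) = 1.61 × 10^-35 m
6.93 × 10^3 × 5.26 × 10^-11 / 1.61 × 10^-35 = 2.26 × 10^28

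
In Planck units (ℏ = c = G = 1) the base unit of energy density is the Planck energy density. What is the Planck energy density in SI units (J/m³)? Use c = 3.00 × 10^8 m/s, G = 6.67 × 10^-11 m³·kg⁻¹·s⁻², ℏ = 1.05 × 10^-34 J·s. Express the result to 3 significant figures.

u_P = c⁷/(ℏG²)
  = 2.19 × 10^59 / 4.67 × 10^-55
  = 4.68 × 10^113 J/m³

4.68 × 10^113 J/m³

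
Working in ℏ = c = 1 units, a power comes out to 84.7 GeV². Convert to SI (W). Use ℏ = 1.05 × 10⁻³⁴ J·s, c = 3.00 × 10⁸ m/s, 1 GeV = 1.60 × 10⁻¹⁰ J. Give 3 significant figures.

2.07 × 10¹⁶ W

Power is [E]/[T] = [E]²/ℏ.
1 GeV² → 1/ℏ × (1 GeV in J)² = 2.44 × 10¹⁴ W.
Result: 84.7 × 2.44 × 10¹⁴ = 2.07 × 10¹⁶ W.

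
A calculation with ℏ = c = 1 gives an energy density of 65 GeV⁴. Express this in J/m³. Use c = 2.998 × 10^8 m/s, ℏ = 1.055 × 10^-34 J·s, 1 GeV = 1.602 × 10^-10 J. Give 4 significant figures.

1.353 × 10^39 J/m³

[E]/[L]³ = [E]⁴/(ℏc)³; restore (ℏc)⁻³.
1 GeV⁴ → 1/(ℏc)³ × (1 GeV in J)⁴ = 2.082 × 10^37 J/m³.
Result: 65 × 2.082 × 10^37 = 1.353 × 10^39 J/m³.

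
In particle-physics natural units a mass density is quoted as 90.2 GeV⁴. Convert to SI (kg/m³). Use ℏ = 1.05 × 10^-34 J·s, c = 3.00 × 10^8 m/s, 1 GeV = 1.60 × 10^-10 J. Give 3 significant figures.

Mass density is [E]/(c²[L]³) = [E]⁴/(ℏ³c⁵).
1 GeV⁴ → 1/(ℏ³c⁵) × (1 GeV in J)⁴ = 2.33 × 10^20 kg/m³.
Result: 90.2 × 2.33 × 10^20 = 2.10 × 10^22 kg/m³.

2.10 × 10^22 kg/m³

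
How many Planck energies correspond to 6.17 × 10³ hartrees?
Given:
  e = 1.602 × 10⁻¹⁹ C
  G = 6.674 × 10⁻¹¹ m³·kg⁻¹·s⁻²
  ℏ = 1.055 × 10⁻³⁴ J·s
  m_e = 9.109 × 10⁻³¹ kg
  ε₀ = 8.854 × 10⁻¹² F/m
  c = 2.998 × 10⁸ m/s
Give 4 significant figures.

1.373 × 10⁻²³

hartree: E_h = m_e e⁴/(4πε₀ℏ)² = 4.354 × 10⁻¹⁸ J
Planck energy: E_P = √(ℏc⁵/G) = 1.957 × 10⁹ J
6.17 × 10³ × 4.354 × 10⁻¹⁸ / 1.957 × 10⁹ = 1.373 × 10⁻²³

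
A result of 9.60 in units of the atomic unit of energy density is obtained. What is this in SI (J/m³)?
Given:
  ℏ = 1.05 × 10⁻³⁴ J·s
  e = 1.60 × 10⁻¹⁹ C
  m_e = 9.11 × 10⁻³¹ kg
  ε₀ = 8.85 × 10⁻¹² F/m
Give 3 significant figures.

One atomic unit of energy density: u_au = E_h/a₀³ = m_e⁴e¹⁰/((4πε₀)⁵ℏ⁸) = 3.01 × 10¹³ J/m³.
9.60 × 3.01 × 10¹³ J/m³ = 2.89 × 10¹⁴ J/m³

2.89 × 10¹⁴ J/m³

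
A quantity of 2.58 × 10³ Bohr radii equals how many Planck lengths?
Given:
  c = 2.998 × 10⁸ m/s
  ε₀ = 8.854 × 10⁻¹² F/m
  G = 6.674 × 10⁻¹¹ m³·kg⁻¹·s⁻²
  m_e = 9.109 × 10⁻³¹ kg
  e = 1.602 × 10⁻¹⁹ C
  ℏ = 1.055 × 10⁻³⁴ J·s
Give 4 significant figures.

8.455 × 10²⁷

Bohr radius: a₀ = 4πε₀ℏ²/(m_e e²) = 5.297 × 10⁻¹¹ m
Planck length: ℓ_P = √(ℏG/c³) = 1.616 × 10⁻³⁵ m
2.58 × 10³ × 5.297 × 10⁻¹¹ / 1.616 × 10⁻³⁵ = 8.455 × 10²⁷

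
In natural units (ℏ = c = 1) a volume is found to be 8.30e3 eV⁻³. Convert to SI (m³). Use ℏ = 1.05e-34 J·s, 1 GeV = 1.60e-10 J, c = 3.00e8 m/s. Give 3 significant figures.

Volume is [L]³ = [E]⁻³·(ℏc)³.
1 GeV⁻³ → (ℏc)³ × (1 GeV in J)⁻³ = 7.63e-48 m³.
Convert the energy scale: 8.30e3 eV⁻³ = 8.30e30 GeV⁻³.
Result: 8.30e30 × 7.63e-48 = 6.33e-17 m³.

6.33e-17 m³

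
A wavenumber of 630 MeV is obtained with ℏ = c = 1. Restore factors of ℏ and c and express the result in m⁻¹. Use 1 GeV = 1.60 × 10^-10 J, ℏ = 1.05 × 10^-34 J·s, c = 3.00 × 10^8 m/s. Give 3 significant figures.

3.20 × 10^15 m⁻¹

Inverse length is [E]/(ℏc).
1 GeV → 1/(ℏc) × (1 GeV in J) = 5.08 × 10^15 m⁻¹.
Convert the energy scale: 630 MeV = 0.630 GeV.
Result: 0.630 × 5.08 × 10^15 = 3.20 × 10^15 m⁻¹.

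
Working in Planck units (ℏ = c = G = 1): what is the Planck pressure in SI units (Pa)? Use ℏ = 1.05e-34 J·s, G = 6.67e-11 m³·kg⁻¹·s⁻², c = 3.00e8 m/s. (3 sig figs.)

4.68e113 Pa

Dimensional analysis gives p_P = c⁷/(ℏG²).
  = 2.19e59 / 4.67e-55
  = 4.68e113 Pa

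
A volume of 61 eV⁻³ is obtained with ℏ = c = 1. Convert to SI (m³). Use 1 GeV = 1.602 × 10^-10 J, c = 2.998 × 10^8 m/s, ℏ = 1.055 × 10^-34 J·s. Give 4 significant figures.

Volume is [L]³ = [E]⁻³·(ℏc)³.
1 GeV⁻³ → (ℏc)³ × (1 GeV in J)⁻³ = 7.696 × 10^-48 m³.
Convert the energy scale: 61 eV⁻³ = 6.10 × 10^28 GeV⁻³.
Result: 6.10 × 10^28 × 7.696 × 10^-48 = 4.695 × 10^-19 m³.

4.695 × 10^-19 m³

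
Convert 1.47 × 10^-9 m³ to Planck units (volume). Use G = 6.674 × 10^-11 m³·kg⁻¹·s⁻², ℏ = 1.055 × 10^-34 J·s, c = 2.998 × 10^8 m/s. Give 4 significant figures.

Planck volume: V_P = (ℏG/c³)^(3/2) = 4.224 × 10^-105 m³.
1.47 × 10^-9 / 4.224 × 10^-105 = 3.480 × 10^95

3.480 × 10^95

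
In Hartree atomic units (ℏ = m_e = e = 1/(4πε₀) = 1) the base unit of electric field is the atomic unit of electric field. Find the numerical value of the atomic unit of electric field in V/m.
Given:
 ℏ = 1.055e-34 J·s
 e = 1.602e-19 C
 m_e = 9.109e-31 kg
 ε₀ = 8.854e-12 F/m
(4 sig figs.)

E_au = E_h/(e a₀) = m_e²e⁵/((4πε₀)³ℏ⁴)
E_h = 4.354e-18 J
a₀ = 5.297e-11 m
E_h/(e·a₀) = 5.131e11 V/m

5.131e11 V/m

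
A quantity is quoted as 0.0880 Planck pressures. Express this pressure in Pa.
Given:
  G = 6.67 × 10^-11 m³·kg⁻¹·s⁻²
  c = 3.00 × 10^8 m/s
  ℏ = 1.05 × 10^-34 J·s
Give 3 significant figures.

4.12 × 10^112 Pa

One Planck pressure: p_P = c⁷/(ℏG²) = 4.68 × 10^113 Pa.
0.0880 × 4.68 × 10^113 Pa = 4.12 × 10^112 Pa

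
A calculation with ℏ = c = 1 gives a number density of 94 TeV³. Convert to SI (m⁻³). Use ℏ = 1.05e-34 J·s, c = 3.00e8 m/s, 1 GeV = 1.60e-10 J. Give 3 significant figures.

Number density is [L]⁻³ = [E]³/(ℏc)³.
1 GeV³ → 1/(ℏc)³ × (1 GeV in J)³ = 1.31e47 m⁻³.
Convert the energy scale: 94 TeV³ = 9.40e10 GeV³.
Result: 9.40e10 × 1.31e47 = 1.23e58 m⁻³.

1.23e58 m⁻³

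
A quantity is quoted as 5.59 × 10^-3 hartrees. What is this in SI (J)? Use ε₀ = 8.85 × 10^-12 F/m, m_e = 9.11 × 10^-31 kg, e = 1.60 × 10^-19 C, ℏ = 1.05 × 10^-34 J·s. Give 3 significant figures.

2.45 × 10^-20 J

One hartree: E_h = m_e e⁴/(4πε₀ℏ)² = 4.38 × 10^-18 J.
5.59 × 10^-3 × 4.38 × 10^-18 J = 2.45 × 10^-20 J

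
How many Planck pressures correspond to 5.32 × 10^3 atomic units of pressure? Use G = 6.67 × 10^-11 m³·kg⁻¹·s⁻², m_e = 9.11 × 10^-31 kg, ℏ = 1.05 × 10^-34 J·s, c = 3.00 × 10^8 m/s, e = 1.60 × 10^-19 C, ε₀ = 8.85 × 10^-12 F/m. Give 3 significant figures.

3.42 × 10^-97

atomic unit of pressure: P_au = E_h/a₀³ = m_e⁴e¹⁰/((4πε₀)⁵ℏ⁸) = 3.01 × 10^13 Pa
Planck pressure: p_P = c⁷/(ℏG²) = 4.68 × 10^113 Pa
5.32 × 10^3 × 3.01 × 10^13 / 4.68 × 10^113 = 3.42 × 10^-97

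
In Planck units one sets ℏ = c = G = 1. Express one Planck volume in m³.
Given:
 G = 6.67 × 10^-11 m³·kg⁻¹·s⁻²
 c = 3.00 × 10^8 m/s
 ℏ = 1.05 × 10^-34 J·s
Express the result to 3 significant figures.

4.18 × 10^-105 m³

V_P = (ℏG/c³)^(3/2)
  = √(1.75 × 10^-209)
  = 4.18 × 10^-105 m³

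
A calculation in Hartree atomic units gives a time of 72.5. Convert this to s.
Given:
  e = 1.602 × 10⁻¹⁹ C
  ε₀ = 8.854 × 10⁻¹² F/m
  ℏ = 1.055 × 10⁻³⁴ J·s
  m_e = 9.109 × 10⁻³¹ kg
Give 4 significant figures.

1.757 × 10⁻¹⁵ s

One atomic unit of time: τ_au = (4πε₀)²ℏ³/(m_e e⁴) = 2.423 × 10⁻¹⁷ s.
72.5 × 2.423 × 10⁻¹⁷ s = 1.757 × 10⁻¹⁵ s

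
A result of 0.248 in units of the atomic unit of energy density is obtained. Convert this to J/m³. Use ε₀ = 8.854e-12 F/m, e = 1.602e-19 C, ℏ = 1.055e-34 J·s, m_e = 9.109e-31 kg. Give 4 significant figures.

One atomic unit of energy density: u_au = E_h/a₀³ = m_e⁴e¹⁰/((4πε₀)⁵ℏ⁸) = 2.929e13 J/m³.
0.248 × 2.929e13 J/m³ = 7.264e12 J/m³

7.264e12 J/m³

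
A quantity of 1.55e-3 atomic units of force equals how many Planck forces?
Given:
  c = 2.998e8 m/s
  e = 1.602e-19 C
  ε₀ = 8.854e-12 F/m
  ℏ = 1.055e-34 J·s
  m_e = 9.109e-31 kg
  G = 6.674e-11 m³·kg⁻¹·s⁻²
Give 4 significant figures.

1.053e-54

atomic unit of force: F_au = E_h/a₀ = m_e²e⁶/((4πε₀)³ℏ⁴) = 8.220e-8 N
Planck force: F_P = c⁴/G = 1.210e44 N
1.55e-3 × 8.220e-8 / 1.210e44 = 1.053e-54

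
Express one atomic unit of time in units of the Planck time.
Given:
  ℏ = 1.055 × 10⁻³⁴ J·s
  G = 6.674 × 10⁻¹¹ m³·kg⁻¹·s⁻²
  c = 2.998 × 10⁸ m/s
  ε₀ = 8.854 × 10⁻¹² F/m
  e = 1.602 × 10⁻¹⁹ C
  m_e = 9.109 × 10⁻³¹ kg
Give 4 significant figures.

atomic unit of time: τ_au = (4πε₀)²ℏ³/(m_e e⁴) = 2.423 × 10⁻¹⁷ s
Planck time: t_P = √(ℏG/c⁵) = 5.392 × 10⁻⁴⁴ s
ratio = 2.423 × 10⁻¹⁷ / 5.392 × 10⁻⁴⁴ = 4.494 × 10²⁶

4.494 × 10²⁶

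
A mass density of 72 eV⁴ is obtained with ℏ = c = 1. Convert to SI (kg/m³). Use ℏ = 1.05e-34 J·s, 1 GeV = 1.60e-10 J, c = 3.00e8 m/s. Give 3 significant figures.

1.68e-14 kg/m³

Mass density is [E]/(c²[L]³) = [E]⁴/(ℏ³c⁵).
1 GeV⁴ → 1/(ℏ³c⁵) × (1 GeV in J)⁴ = 2.33e20 kg/m³.
Convert the energy scale: 72 eV⁴ = 7.20e-35 GeV⁴.
Result: 7.20e-35 × 2.33e20 = 1.68e-14 kg/m³.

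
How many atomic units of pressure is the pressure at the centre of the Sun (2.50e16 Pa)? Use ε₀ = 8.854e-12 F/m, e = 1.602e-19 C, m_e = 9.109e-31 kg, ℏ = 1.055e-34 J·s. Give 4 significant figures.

853.5

atomic unit of pressure: P_au = E_h/a₀³ = m_e⁴e¹⁰/((4πε₀)⁵ℏ⁸) = 2.929e13 Pa.
2.50e16 / 2.929e13 = 853.5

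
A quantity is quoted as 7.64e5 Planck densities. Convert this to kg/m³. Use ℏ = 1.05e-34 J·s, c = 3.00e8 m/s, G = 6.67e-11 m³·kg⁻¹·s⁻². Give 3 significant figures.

3.97e102 kg/m³

One Planck density: ρ_P = c⁵/(ℏG²) = 5.20e96 kg/m³.
7.64e5 × 5.20e96 kg/m³ = 3.97e102 kg/m³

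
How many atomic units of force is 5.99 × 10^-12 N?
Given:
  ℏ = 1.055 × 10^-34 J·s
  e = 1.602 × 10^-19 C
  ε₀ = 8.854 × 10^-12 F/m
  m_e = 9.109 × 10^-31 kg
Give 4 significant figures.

7.287 × 10^-5

atomic unit of force: F_au = E_h/a₀ = m_e²e⁶/((4πε₀)³ℏ⁴) = 8.220 × 10^-8 N.
5.99 × 10^-12 / 8.220 × 10^-8 = 7.287 × 10^-5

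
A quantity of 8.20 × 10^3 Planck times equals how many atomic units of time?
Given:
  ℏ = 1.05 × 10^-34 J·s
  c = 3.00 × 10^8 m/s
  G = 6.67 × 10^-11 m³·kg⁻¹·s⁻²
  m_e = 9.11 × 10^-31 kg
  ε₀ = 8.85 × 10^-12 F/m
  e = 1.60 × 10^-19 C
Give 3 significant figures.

1.84 × 10^-23

Planck time: t_P = √(ℏG/c⁵) = 5.37 × 10^-44 s
atomic unit of time: τ_au = (4πε₀)²ℏ³/(m_e e⁴) = 2.40 × 10^-17 s
8.20 × 10^3 × 5.37 × 10^-44 / 2.40 × 10^-17 = 1.84 × 10^-23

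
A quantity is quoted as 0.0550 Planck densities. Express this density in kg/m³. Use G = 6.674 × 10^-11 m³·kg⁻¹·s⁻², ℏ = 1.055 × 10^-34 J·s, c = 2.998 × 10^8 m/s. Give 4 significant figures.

2.835 × 10^95 kg/m³

One Planck density: ρ_P = c⁵/(ℏG²) = 5.154 × 10^96 kg/m³.
0.0550 × 5.154 × 10^96 kg/m³ = 2.835 × 10^95 kg/m³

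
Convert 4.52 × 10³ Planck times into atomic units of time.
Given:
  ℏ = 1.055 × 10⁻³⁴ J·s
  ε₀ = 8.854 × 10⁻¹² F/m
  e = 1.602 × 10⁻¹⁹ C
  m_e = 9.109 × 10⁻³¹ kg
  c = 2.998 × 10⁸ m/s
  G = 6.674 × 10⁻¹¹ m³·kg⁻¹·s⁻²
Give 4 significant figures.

Planck time: t_P = √(ℏG/c⁵) = 5.392 × 10⁻⁴⁴ s
atomic unit of time: τ_au = (4πε₀)²ℏ³/(m_e e⁴) = 2.423 × 10⁻¹⁷ s
4.52 × 10³ × 5.392 × 10⁻⁴⁴ / 2.423 × 10⁻¹⁷ = 1.006 × 10⁻²³

1.006 × 10⁻²³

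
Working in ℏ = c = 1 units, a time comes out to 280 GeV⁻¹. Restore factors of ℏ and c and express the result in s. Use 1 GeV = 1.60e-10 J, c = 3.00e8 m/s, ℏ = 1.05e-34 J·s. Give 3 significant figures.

A time is [E]⁻¹ in ℏ=c=1; restore one factor of ℏ.
1 GeV⁻¹ → ℏ × (1 GeV in J)⁻¹ = 6.56e-25 s.
Result: 280 × 6.56e-25 = 1.84e-22 s.

1.84e-22 s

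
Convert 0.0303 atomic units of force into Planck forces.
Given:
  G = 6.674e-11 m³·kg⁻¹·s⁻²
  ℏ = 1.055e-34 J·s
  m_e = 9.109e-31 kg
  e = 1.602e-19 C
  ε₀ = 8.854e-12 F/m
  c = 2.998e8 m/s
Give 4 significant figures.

2.058e-53

atomic unit of force: F_au = E_h/a₀ = m_e²e⁶/((4πε₀)³ℏ⁴) = 8.220e-8 N
Planck force: F_P = c⁴/G = 1.210e44 N
0.0303 × 8.220e-8 / 1.210e44 = 2.058e-53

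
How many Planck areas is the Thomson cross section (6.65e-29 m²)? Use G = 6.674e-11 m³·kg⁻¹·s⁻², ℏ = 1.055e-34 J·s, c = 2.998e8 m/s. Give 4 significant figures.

2.545e41

Planck area: A_P = ℏG/c³ = 2.613e-70 m².
6.65e-29 / 2.613e-70 = 2.545e41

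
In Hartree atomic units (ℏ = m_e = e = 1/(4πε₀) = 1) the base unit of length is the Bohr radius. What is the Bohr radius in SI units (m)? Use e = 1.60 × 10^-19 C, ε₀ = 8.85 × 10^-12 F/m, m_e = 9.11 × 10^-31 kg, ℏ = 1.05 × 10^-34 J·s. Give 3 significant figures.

5.26 × 10^-11 m

a₀ = 4πε₀ℏ²/(m_e e²)
  = 1.23 × 10^-78 / 2.33 × 10^-68
  = 5.26 × 10^-11 m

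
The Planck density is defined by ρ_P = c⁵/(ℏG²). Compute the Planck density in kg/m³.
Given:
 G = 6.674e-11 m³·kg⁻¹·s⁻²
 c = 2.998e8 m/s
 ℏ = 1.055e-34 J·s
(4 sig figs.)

ρ_P = c⁵/(ℏG²)
  = 2.422e42 / 4.699e-55
  = 5.154e96 kg/m³

5.154e96 kg/m³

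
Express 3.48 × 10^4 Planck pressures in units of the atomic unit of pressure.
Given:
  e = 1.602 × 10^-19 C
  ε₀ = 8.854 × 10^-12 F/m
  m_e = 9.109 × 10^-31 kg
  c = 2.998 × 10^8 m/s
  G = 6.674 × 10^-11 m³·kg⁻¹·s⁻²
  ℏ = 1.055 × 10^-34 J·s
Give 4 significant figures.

5.503 × 10^104

Planck pressure: p_P = c⁷/(ℏG²) = 4.632 × 10^113 Pa
atomic unit of pressure: P_au = E_h/a₀³ = m_e⁴e¹⁰/((4πε₀)⁵ℏ⁸) = 2.929 × 10^13 Pa
3.48 × 10^4 × 4.632 × 10^113 / 2.929 × 10^13 = 5.503 × 10^104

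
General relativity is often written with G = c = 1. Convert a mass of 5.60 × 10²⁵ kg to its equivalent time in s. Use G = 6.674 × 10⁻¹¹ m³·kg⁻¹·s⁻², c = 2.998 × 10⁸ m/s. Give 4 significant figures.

1.387 × 10⁻¹⁰ s

Mass → time via G/c³.
5.60 × 10²⁵ kg × (G/c³) = 1.387 × 10⁻¹⁰ s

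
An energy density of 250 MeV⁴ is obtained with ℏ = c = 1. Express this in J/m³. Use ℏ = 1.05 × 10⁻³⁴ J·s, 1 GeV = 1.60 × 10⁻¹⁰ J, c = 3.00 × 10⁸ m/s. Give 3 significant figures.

[E]/[L]³ = [E]⁴/(ℏc)³; restore (ℏc)⁻³.
1 GeV⁴ → 1/(ℏc)³ × (1 GeV in J)⁴ = 2.10 × 10³⁷ J/m³.
Convert the energy scale: 250 MeV⁴ = 2.50 × 10⁻¹⁰ GeV⁴.
Result: 2.50 × 10⁻¹⁰ × 2.10 × 10³⁷ = 5.24 × 10²⁷ J/m³.

5.24 × 10²⁷ J/m³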